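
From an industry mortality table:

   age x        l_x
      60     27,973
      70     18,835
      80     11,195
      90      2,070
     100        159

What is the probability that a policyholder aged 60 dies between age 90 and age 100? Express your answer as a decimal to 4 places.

We want 30|10q60 = (l_90 − l_100)/l_60.
This is the probability of reaching 90 but not 100, conditional on being alive at 60: (l_90 − l_100) / l_60.
= (2,070 − 159) / 27,973 = 1,911 / 27,973 = 0.068316.

0.0683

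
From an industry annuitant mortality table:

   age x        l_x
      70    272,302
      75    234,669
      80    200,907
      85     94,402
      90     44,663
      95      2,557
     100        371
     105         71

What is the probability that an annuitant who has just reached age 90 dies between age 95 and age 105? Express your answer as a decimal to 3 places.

0.056

We want 5|10q90 = (l_95 − l_105)/l_90.
This is the probability of reaching 95 but not 105, conditional on being alive at 90: (l_95 − l_105) / l_90.
= (2,557 − 71) / 44,663 = 2,486 / 44,663 = 0.055661.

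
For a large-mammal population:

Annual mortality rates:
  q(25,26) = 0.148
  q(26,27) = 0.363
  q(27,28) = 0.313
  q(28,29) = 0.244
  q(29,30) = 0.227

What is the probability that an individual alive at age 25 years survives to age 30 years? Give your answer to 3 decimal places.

0.218

Survival from 25 to 30 is the product of surviving each interval: (1 − 0.148) × (1 − 0.363) × (1 − 0.313) × (1 − 0.244) × (1 − 0.227).
= 0.852 × 0.637 × 0.687 × 0.756 × 0.773 = 0.217890.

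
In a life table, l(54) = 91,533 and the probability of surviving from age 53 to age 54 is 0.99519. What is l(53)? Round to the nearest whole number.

l(53) = l(54) / p = 91,533 / 0.99519 = 91975.

91975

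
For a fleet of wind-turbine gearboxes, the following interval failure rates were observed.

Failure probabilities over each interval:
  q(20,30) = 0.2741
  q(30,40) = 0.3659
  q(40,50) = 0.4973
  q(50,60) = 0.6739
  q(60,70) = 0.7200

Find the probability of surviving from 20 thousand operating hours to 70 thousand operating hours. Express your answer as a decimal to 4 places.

0.0211

Survival from 20 to 70 is the product of surviving each interval: (1 − 0.2741) × (1 − 0.3659) × (1 − 0.4973) × (1 − 0.6739) × (1 − 0.7200).
= 0.7259 × 0.6341 × 0.5027 × 0.3261 × 0.2800 = 0.021128.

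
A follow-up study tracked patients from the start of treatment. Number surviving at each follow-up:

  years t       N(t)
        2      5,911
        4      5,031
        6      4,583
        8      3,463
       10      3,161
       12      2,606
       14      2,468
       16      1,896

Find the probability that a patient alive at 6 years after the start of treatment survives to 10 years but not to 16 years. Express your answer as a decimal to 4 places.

0.2760

This is the probability of reaching 10 but not 16, conditional on being alive at 6: (N(10) − N(16)) / N(6).
= (3,161 − 1,896) / 4,583 = 1,265 / 4,583 = 0.276020.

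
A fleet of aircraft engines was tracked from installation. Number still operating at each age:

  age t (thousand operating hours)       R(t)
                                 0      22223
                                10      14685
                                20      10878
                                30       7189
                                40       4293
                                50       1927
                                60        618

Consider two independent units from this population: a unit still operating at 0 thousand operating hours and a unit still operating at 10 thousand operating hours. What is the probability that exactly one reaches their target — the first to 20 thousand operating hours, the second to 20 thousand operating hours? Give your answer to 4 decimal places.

p₁ = R(20)/R(0) = 10878/22223 = 0.489493; p₂ = R(20)/R(10) = 10878/14685 = 0.740756.
P(exactly one) = p₁(1−p₂) + (1−p₁)p₂ = 0.126898 + 0.378161 = 0.505059.

0.5051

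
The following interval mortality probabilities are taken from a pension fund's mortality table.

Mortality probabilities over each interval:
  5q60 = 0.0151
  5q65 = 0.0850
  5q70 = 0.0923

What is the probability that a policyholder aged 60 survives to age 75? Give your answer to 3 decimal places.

0.818

15p60 = (1 − 0.0151) × (1 − 0.0850) × (1 − 0.0923).
= 0.9849 × 0.9150 × 0.9077 = 0.818004.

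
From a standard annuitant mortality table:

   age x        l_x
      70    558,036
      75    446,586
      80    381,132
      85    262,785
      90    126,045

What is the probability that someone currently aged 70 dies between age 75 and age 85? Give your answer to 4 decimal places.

0.3294

We want 5|10q70 = (l_75 − l_85)/l_70.
This is the probability of reaching 75 but not 85, conditional on being alive at 70: (l_75 − l_85) / l_70.
= (446,586 − 262,785) / 558,036 = 183,801 / 558,036 = 0.329371.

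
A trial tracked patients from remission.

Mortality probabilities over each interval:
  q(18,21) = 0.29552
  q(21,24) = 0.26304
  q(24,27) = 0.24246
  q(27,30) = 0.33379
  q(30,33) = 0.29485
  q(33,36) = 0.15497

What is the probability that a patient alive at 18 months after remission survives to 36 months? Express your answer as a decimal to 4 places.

0.1561

Survival from 18 to 36 is the product of surviving each interval: (1 − 0.29552) × (1 − 0.26304) × (1 − 0.24246) × (1 − 0.33379) × (1 − 0.29485) × (1 − 0.15497).
= 0.70448 × 0.73696 × 0.75754 × 0.66621 × 0.70515 × 0.84503 = 0.156129.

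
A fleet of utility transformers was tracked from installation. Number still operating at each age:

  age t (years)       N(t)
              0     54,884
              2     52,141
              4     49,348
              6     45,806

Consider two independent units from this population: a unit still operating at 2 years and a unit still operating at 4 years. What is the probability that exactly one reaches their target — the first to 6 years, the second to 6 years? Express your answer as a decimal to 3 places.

p₁ = N(6)/N(2) = 45,806/52,141 = 0.878503; p₂ = N(6)/N(4) = 45,806/49,348 = 0.928224.
P(exactly one) = p₁(1−p₂) + (1−p₁)p₂ = 0.063055 + 0.112776 = 0.175832.

0.176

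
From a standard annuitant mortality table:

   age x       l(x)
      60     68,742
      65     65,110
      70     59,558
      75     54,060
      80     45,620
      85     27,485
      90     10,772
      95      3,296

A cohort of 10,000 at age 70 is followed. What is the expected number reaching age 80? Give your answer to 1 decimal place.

The relevant probability is 45,620/59,558 = 0.765976.
Expected number = 10,000 × 0.765976 = 7659.8.

7659.8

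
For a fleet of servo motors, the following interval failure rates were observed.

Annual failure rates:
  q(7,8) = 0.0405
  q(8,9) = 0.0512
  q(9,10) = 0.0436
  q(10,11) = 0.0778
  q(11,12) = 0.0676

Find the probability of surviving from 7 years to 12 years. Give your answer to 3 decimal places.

P(survive 7→12) = (1 − 0.0405) × (1 − 0.0512) × (1 − 0.0436) × (1 − 0.0778) × (1 − 0.0676).
= 0.9595 × 0.9488 × 0.9564 × 0.9222 × 0.9324 = 0.748663.

0.749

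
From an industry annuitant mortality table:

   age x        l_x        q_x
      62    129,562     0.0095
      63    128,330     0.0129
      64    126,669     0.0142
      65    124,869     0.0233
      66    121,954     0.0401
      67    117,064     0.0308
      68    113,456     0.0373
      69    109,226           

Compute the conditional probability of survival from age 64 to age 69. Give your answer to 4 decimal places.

The conditional survival probability is l_69/l_64 = 109,226/126,669 = 0.862295.

0.8623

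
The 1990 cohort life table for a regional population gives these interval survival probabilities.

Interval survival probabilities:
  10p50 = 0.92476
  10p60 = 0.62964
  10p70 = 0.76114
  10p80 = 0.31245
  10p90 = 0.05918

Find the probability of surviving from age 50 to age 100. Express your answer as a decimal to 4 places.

50p50 = 0.92476 × 0.62964 × 0.76114 × 0.31245 × 0.05918.
= 0.008195.

0.0082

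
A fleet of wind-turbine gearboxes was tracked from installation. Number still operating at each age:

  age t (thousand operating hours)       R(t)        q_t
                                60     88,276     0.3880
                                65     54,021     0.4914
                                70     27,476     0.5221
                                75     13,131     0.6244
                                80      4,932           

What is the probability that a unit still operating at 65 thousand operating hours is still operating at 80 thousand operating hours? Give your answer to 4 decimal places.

0.0913

The conditional survival probability is R(80)/R(65) = 4,932/54,021 = 0.091298.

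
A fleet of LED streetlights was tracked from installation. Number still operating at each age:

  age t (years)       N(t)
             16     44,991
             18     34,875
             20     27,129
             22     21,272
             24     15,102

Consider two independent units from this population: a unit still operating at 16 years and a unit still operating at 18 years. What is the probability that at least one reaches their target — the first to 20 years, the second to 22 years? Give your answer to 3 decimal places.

p₁ = N(20)/N(16) = 27,129/44,991 = 0.602987; p₂ = N(22)/N(18) = 21,272/34,875 = 0.609950.
P(at least one) = 1 − (1−p₁)(1−p₂) = 1 − 0.397013 × 0.390050 = 0.845145.

0.845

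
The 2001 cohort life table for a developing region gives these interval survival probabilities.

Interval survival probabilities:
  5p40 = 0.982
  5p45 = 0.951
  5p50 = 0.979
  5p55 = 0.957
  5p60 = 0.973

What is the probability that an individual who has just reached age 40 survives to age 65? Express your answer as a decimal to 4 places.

0.8513

Chaining the interval survival probabilities: 0.982 × 0.951 × 0.979 × 0.957 × 0.973.
= 0.851333.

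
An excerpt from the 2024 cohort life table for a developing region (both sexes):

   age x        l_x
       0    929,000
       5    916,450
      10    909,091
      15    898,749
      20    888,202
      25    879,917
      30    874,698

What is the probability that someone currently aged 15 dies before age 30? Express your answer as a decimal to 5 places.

0.02676

P(die before 30 | alive at 15) = 1 − l_30/l_15 = 1 − 874,698/898,749 = (24,051)/898,749 = 0.026761.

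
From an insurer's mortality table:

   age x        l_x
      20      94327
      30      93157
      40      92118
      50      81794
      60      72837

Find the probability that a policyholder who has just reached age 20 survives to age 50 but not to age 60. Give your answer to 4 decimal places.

0.0950

This is the probability of reaching 50 but not 60, conditional on being alive at 20: (l_50 − l_60) / l_20.
= (81794 − 72837) / 94327 = 8957 / 94327 = 0.094957.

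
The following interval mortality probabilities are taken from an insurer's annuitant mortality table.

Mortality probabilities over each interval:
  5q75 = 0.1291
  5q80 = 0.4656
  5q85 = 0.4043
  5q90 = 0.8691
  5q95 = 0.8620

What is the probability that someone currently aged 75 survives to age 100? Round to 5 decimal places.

Chaining the interval survival probabilities: (1 − 0.1291) × (1 − 0.4656) × (1 − 0.4043) × (1 − 0.8691) × (1 − 0.8620).
= 0.8709 × 0.5344 × 0.5957 × 0.1309 × 0.1380 = 0.005008.

0.00501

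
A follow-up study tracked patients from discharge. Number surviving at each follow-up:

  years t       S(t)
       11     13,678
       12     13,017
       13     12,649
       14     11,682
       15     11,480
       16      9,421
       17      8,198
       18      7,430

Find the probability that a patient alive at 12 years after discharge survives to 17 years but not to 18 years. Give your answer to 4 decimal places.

0.0590

This is the probability of reaching 17 but not 18, conditional on being alive at 12: (S(17) − S(18)) / S(12).
= (8,198 − 7,430) / 13,017 = 768 / 13,017 = 0.059000.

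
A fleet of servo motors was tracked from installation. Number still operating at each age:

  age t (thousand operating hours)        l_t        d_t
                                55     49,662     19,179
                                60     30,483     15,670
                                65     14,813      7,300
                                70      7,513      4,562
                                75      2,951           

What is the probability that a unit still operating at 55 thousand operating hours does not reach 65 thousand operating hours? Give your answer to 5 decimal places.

P(fail before 65 | operational at 55) = 1 − l_65/l_55 = 1 − 14,813/49,662 = (34,849)/49,662 = 0.701724.

0.70172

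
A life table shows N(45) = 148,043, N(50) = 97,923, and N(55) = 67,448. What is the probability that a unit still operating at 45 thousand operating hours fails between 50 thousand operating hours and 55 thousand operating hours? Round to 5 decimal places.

0.20585

This is the probability of reaching 50 but not 55, conditional on being operational at 45: (N(50) − N(55)) / N(45).
= (97,923 − 67,448) / 148,043 = 30,475 / 148,043 = 0.205852.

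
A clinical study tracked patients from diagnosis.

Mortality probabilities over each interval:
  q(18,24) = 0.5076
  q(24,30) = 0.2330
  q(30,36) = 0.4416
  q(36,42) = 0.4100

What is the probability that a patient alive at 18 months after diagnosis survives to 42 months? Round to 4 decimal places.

The overall survival probability is (1 − 0.5076) × (1 − 0.2330) × (1 − 0.4416) × (1 − 0.4100).
= 0.4924 × 0.7670 × 0.5584 × 0.5900 = 0.124426.

0.1244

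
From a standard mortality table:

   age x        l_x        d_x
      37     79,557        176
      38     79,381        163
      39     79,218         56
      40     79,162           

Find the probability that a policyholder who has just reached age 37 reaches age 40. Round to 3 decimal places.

We want 3p37 = l_40/l_37.
The conditional survival probability is l_40/l_37 = 79,162/79,557 = 0.995035.

0.995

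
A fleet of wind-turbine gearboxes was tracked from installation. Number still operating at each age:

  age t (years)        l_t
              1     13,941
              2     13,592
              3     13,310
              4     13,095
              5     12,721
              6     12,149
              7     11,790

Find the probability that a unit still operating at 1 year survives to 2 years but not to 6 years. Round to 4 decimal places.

This is the probability of reaching 2 but not 6, conditional on being operational at 1: (l_2 − l_6) / l_1.
= (13,592 − 12,149) / 13,941 = 1,443 / 13,941 = 0.103508.

0.1035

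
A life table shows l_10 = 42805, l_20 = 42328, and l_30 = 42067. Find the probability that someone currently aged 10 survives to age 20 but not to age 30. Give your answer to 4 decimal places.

We want 10|10q10 = (l_20 − l_30)/l_10.
This is the probability of reaching 20 but not 30, conditional on being alive at 10: (l_20 − l_30) / l_10.
= (42328 − 42067) / 42805 = 261 / 42805 = 0.006097.

0.0061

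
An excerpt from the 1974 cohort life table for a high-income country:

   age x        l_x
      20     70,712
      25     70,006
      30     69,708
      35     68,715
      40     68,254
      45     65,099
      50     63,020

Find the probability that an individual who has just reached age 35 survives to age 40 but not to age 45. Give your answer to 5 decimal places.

We want 5|5q35 = (l_40 − l_45)/l_35.
This is the probability of reaching 40 but not 45, conditional on being alive at 35: (l_40 − l_45) / l_35.
= (68,254 − 65,099) / 68,715 = 3,155 / 68,715 = 0.045914.

0.04591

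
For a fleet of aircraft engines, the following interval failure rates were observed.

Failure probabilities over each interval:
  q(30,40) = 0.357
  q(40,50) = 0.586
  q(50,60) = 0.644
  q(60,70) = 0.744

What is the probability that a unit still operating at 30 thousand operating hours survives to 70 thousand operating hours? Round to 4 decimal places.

0.0243

Survival from 30 to 70 is the product of surviving each interval: (1 − 0.357) × (1 − 0.586) × (1 − 0.644) × (1 − 0.744).
= 0.643 × 0.414 × 0.356 × 0.256 = 0.024261.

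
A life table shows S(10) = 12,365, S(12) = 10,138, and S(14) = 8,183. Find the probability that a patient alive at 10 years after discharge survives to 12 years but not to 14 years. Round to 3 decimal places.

0.158

This is the probability of reaching 12 but not 14, conditional on being alive at 10: (S(12) − S(14)) / S(10).
= (10,138 − 8,183) / 12,365 = 1,955 / 12,365 = 0.158108.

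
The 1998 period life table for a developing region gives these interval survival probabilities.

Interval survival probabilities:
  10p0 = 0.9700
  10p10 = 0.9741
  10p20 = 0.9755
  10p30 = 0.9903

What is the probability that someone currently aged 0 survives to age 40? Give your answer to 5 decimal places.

Chaining the interval survival probabilities: 0.9700 × 0.9741 × 0.9755 × 0.9903.
= 0.912787.

0.91279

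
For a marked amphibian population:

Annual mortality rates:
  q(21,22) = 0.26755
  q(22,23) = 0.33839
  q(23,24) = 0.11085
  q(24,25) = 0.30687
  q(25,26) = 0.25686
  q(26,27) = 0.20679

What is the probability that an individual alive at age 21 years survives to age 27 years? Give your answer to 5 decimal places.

0.17605

Survival from 21 to 27 is the product of surviving each interval: (1 − 0.26755) × (1 − 0.33839) × (1 − 0.11085) × (1 − 0.30687) × (1 − 0.25686) × (1 − 0.20679).
= 0.73245 × 0.66161 × 0.88915 × 0.69313 × 0.74314 × 0.79321 = 0.176047.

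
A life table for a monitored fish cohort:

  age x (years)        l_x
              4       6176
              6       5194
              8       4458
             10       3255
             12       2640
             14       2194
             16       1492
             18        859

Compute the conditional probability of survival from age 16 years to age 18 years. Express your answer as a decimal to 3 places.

0.576

The conditional survival probability is l_18/l_16 = 859/1492 = 0.575737.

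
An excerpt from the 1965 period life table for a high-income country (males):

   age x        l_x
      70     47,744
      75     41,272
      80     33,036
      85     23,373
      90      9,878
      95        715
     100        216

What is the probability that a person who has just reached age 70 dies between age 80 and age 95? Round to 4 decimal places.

This is the probability of reaching 80 but not 95, conditional on being alive at 70: (l_80 − l_95) / l_70.
= (33,036 − 715) / 47,744 = 32,321 / 47,744 = 0.676965.

0.6770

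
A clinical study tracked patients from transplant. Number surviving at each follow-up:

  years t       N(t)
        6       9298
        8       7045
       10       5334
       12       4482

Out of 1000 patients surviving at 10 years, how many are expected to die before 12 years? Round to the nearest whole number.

The relevant probability is 1 − 4482/5334 = 0.159730.
Expected number = 1000 × 0.159730 = 160.

160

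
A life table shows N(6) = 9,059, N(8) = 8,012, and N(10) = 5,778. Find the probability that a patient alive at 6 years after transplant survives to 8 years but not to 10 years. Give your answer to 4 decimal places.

This is the probability of reaching 8 but not 10, conditional on being alive at 6: (N(8) − N(10)) / N(6).
= (8,012 − 5,778) / 9,059 = 2,234 / 9,059 = 0.246606.

0.2466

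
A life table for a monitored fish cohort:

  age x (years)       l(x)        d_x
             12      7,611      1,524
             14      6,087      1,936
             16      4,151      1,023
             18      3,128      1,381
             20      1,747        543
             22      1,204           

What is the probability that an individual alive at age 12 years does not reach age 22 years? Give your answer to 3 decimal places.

0.842

P(die before 22 | alive at 12) = 1 − l(22)/l(12) = 1 − 1,204/7,611 = (6,407)/7,611 = 0.841808.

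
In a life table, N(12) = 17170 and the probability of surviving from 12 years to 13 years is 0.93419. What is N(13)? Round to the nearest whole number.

16040

N(13) = N(12) × p = 17170 × 0.93419 = 16040.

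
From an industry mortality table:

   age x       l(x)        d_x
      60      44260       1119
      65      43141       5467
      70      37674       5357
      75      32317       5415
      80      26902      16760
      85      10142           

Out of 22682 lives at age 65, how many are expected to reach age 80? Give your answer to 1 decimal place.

The relevant probability is 26902/43141 = 0.623583.
Expected number = 22682 × 0.623583 = 14144.1.

14144.1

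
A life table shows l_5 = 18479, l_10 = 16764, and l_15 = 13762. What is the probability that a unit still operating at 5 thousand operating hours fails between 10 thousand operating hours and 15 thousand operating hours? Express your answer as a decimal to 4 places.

0.1625

This is the probability of reaching 10 but not 15, conditional on being operational at 5: (l_10 − l_15) / l_5.
= (16764 − 13762) / 18479 = 3002 / 18479 = 0.162455.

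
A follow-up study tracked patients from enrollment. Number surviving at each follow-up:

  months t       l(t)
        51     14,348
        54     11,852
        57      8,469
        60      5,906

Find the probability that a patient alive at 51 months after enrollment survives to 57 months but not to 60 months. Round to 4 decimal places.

This is the probability of reaching 57 but not 60, conditional on being alive at 51: (l(57) − l(60)) / l(51).
= (8,469 − 5,906) / 14,348 = 2,563 / 14,348 = 0.178631.

0.1786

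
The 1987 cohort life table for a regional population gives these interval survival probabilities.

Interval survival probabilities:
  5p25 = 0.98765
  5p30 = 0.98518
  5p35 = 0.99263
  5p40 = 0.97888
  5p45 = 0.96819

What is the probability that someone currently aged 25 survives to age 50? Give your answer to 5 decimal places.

0.91537

Survival from 25 to 50 is the product of surviving each interval: 0.98765 × 0.98518 × 0.99263 × 0.97888 × 0.96819.
= 0.915369.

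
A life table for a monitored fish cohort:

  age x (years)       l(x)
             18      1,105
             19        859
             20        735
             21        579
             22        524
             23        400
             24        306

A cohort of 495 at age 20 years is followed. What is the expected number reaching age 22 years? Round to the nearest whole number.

The relevant probability is 524/735 = 0.712925.
Expected number = 495 × 0.712925 = 353.

353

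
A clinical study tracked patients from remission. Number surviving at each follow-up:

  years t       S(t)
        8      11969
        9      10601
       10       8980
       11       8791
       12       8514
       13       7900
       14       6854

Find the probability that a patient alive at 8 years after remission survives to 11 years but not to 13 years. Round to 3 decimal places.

0.074

This is the probability of reaching 11 but not 13, conditional on being alive at 8: (S(11) − S(13)) / S(8).
= (8791 − 7900) / 11969 = 891 / 11969 = 0.074442.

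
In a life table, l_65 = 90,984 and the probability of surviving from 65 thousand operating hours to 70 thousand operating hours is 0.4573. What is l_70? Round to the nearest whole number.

41607

l_70 = l_65 × p = 90,984 × 0.4573 = 41607.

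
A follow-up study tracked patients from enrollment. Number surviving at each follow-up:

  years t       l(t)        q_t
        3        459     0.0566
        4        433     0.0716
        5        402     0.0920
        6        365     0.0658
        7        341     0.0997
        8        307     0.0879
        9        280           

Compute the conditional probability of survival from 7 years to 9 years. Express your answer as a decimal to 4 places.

The conditional survival probability is l(9)/l(7) = 280/341 = 0.821114.

0.8211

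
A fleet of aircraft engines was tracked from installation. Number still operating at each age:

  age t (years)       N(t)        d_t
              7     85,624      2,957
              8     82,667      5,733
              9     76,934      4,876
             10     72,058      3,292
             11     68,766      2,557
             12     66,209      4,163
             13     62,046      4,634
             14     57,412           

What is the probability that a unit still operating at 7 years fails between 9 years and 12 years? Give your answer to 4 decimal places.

This is the probability of reaching 9 but not 12, conditional on being operational at 7: (N(9) − N(12)) / N(7).
= (76,934 − 66,209) / 85,624 = 10,725 / 85,624 = 0.125257.

0.1253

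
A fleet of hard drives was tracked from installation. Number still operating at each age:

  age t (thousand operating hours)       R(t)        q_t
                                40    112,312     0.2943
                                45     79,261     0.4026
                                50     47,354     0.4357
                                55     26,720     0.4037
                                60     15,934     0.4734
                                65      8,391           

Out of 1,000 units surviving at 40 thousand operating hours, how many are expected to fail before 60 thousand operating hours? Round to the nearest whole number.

The relevant probability is 1 − 15,934/112,312 = 0.858127.
Expected number = 1,000 × 0.858127 = 858.

858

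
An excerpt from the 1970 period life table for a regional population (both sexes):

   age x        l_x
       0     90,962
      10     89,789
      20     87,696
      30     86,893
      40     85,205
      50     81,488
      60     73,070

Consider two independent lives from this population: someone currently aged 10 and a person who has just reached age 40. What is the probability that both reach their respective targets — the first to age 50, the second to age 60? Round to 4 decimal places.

p₁ = l_50/l_10 = 81,488/89,789 = 0.907550; p₂ = l_60/l_40 = 73,070/85,205 = 0.857579.
P(both) = p₁ × p₂ = 0.907550 × 0.857579 = 0.778296.

0.7783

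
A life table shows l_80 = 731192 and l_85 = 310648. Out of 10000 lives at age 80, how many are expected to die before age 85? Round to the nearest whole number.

5751

The relevant probability is 1 − 310648/731192 = 0.575149.
Expected number = 10000 × 0.575149 = 5751.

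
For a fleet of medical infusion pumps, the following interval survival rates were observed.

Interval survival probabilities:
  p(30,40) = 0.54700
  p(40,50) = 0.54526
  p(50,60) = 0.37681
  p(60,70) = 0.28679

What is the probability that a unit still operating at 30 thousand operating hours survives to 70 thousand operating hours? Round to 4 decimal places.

The overall survival probability is 0.54700 × 0.54526 × 0.37681 × 0.28679.
= 0.032231.

0.0322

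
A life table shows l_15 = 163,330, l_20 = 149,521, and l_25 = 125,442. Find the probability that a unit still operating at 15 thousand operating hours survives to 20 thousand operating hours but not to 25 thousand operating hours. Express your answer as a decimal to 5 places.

This is the probability of reaching 20 but not 25, conditional on being operational at 15: (l_20 − l_25) / l_15.
= (149,521 − 125,442) / 163,330 = 24,079 / 163,330 = 0.147425.

0.14743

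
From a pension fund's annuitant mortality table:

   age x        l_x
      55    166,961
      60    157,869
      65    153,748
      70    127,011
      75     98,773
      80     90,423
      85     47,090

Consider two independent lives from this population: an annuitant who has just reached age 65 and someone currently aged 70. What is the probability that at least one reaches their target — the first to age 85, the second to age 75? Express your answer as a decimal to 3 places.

0.846

p₁ = l_85/l_65 = 47,090/153,748 = 0.306280; p₂ = l_75/l_70 = 98,773/127,011 = 0.777673.
P(at least one) = 1 − (1−p₁)(1−p₂) = 1 − 0.693720 × 0.222327 = 0.845767.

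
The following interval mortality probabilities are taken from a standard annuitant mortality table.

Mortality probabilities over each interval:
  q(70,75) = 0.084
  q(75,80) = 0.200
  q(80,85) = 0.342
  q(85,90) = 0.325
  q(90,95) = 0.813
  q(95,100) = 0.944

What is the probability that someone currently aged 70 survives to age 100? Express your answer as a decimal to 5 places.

Survival from 70 to 100 is the product of surviving each interval: (1 − 0.084) × (1 − 0.200) × (1 − 0.342) × (1 − 0.325) × (1 − 0.813) × (1 − 0.944).
= 0.916 × 0.800 × 0.658 × 0.675 × 0.187 × 0.056 = 0.003408.

0.00341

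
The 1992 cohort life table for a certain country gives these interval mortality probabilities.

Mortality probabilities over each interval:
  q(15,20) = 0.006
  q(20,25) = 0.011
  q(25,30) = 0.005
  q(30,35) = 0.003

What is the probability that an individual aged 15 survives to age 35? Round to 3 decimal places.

Survival from 15 to 35 is the product of surviving each interval: (1 − 0.006) × (1 − 0.011) × (1 − 0.005) × (1 − 0.003).
= 0.994 × 0.989 × 0.995 × 0.997 = 0.975216.

0.975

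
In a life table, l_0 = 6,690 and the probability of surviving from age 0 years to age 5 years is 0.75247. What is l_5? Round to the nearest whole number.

5034

l_5 = l_0 × p = 6,690 × 0.75247 = 5034.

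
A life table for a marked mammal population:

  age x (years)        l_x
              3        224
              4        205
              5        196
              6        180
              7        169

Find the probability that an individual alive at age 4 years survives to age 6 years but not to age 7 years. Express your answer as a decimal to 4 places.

0.0537

This is the probability of reaching 6 but not 7, conditional on being alive at 4: (l_6 − l_7) / l_4.
= (180 − 169) / 205 = 11 / 205 = 0.053659.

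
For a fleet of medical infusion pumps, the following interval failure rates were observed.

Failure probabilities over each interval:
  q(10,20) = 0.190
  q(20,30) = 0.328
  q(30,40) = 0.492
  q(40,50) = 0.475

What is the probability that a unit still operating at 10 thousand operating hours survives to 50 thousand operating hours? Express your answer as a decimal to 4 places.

0.1452

Chaining the interval survival probabilities: (1 − 0.190) × (1 − 0.328) × (1 − 0.492) × (1 − 0.475).
= 0.810 × 0.672 × 0.508 × 0.525 = 0.145170.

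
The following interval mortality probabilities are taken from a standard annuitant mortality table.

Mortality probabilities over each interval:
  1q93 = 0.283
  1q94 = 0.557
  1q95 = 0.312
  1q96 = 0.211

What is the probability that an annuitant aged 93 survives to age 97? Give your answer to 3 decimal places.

0.172

Chaining the interval survival probabilities: (1 − 0.283) × (1 − 0.557) × (1 − 0.312) × (1 − 0.211).
= 0.717 × 0.443 × 0.688 × 0.789 = 0.172420.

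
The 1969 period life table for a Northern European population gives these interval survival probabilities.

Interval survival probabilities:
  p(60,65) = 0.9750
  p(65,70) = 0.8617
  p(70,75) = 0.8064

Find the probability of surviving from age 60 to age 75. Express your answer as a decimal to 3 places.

0.678

P(survive 60→75) = 0.9750 × 0.8617 × 0.8064.
= 0.677503.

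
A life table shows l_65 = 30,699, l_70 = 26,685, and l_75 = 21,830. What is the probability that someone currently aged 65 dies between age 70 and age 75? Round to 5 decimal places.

0.15815

We want 5|5q65 = (l_70 − l_75)/l_65.
This is the probability of reaching 70 but not 75, conditional on being alive at 65: (l_70 − l_75) / l_65.
= (26,685 − 21,830) / 30,699 = 4,855 / 30,699 = 0.158148.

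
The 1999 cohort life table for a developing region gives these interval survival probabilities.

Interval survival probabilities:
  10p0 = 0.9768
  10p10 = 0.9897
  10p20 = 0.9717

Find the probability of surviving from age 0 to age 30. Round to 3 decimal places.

Survival from 0 to 30 is the product of surviving each interval: 0.9768 × 0.9897 × 0.9717.
= 0.939380.

0.939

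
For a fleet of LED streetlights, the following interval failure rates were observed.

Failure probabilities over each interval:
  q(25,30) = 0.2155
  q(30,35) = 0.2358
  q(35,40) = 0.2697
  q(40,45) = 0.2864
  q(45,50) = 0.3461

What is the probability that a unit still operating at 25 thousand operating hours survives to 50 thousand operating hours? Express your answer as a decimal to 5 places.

0.20430

P(survive 25→50) = (1 − 0.2155) × (1 − 0.2358) × (1 − 0.2697) × (1 − 0.2864) × (1 − 0.3461).
= 0.7845 × 0.7642 × 0.7303 × 0.7136 × 0.6539 = 0.204300.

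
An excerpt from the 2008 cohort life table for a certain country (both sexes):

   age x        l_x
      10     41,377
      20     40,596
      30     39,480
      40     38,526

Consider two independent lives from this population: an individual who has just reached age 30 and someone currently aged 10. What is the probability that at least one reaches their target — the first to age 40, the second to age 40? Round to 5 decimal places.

0.99834

p₁ = l_40/l_30 = 38,526/39,480 = 0.975836; p₂ = l_40/l_10 = 38,526/41,377 = 0.931097.
P(at least one) = 1 − (1−p₁)(1−p₂) = 1 − 0.024164 × 0.068903 = 0.998335.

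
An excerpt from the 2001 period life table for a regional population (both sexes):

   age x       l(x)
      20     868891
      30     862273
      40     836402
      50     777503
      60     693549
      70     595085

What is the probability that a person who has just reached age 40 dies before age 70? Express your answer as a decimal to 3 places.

0.289

P(die before 70 | alive at 40) = 1 − l(70)/l(40) = 1 − 595085/836402 = (241317)/836402 = 0.288518.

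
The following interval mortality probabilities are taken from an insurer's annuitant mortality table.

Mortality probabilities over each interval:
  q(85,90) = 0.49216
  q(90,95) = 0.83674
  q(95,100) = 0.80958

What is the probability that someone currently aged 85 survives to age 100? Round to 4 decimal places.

Chaining the interval survival probabilities: (1 − 0.49216) × (1 − 0.83674) × (1 − 0.80958).
= 0.50784 × 0.16326 × 0.19042 = 0.015788.

0.0158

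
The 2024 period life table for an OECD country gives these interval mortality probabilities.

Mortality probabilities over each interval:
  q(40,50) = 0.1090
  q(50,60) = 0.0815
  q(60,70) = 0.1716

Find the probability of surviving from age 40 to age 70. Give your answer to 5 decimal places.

0.67795

Survival from 40 to 70 is the product of surviving each interval: (1 − 0.1090) × (1 − 0.0815) × (1 − 0.1716).
= 0.8910 × 0.9185 × 0.8284 = 0.677949.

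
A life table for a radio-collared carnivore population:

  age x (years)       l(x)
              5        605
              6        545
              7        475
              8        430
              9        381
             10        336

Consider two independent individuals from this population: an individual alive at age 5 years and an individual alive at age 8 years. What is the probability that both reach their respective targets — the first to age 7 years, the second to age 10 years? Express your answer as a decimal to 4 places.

0.6135

p₁ = l(7)/l(5) = 475/605 = 0.785124; p₂ = l(10)/l(8) = 336/430 = 0.781395.
P(both) = p₁ × p₂ = 0.785124 × 0.781395 = 0.613492.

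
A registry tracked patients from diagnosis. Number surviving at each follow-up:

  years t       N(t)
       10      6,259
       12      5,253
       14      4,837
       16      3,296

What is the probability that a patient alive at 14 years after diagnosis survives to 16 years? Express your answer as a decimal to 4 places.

The conditional survival probability is N(16)/N(14) = 3,296/4,837 = 0.681414.

0.6814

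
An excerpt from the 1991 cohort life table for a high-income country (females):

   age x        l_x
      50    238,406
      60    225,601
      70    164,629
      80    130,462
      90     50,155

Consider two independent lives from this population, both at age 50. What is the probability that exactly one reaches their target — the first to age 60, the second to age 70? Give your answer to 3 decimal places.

p₁ = l_60/l_50 = 225,601/238,406 = 0.946289; p₂ = l_70/l_50 = 164,629/238,406 = 0.690541.
P(exactly one) = p₁(1−p₂) + (1−p₁)p₂ = 0.292838 + 0.037090 = 0.329927.

0.330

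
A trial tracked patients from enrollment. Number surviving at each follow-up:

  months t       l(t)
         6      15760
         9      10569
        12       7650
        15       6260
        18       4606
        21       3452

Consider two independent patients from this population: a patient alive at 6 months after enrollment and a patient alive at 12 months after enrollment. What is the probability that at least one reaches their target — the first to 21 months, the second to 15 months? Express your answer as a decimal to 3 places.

0.858

p₁ = l(21)/l(6) = 3452/15760 = 0.219036; p₂ = l(15)/l(12) = 6260/7650 = 0.818301.
P(at least one) = 1 − (1−p₁)(1−p₂) = 1 − 0.780964 × 0.181699 = 0.858100.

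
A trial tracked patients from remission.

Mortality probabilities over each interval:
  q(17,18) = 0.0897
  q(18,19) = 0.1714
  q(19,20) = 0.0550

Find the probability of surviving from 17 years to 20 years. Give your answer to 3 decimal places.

0.713

P(survive 17→20) = (1 − 0.0897) × (1 − 0.1714) × (1 − 0.0550).
= 0.9103 × 0.8286 × 0.9450 = 0.712789.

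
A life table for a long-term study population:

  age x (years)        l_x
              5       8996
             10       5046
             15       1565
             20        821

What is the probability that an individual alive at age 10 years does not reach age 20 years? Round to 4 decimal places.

P(die before 20 | alive at 10) = 1 − l_20/l_10 = 1 − 821/5046 = (4225)/5046 = 0.837297.

0.8373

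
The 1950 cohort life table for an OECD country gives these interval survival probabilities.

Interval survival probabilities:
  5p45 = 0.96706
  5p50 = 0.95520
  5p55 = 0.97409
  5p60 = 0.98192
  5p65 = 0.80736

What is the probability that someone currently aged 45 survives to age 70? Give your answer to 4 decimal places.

0.7133

Survival from 45 to 70 is the product of surviving each interval: 0.96706 × 0.95520 × 0.97409 × 0.98192 × 0.80736.
= 0.713329.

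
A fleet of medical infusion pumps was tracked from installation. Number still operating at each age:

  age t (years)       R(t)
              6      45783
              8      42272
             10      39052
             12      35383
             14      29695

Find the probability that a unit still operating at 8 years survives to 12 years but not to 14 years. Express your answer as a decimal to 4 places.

This is the probability of reaching 12 but not 14, conditional on being operational at 8: (R(12) − R(14)) / R(8).
= (35383 − 29695) / 42272 = 5688 / 42272 = 0.134557.

0.1346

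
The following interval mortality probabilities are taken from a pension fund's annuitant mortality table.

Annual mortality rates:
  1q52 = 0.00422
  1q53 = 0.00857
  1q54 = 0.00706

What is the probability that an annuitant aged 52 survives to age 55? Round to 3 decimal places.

3p52 = (1 − 0.00422) × (1 − 0.00857) × (1 − 0.00706).
= 0.99578 × 0.99143 × 0.99294 = 0.980276.

0.980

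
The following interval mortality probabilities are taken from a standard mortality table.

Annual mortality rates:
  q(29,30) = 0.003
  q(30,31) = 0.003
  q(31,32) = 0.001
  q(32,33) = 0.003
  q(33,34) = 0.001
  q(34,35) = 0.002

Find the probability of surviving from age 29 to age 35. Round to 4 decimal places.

0.9871

Chaining the interval survival probabilities: (1 − 0.003) × (1 − 0.003) × (1 − 0.001) × (1 − 0.003) × (1 − 0.001) × (1 − 0.002).
= 0.997 × 0.997 × 0.999 × 0.997 × 0.999 × 0.998 = 0.987068.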